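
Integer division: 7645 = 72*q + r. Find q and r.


7645 = 72 * 106 + 13
Check: 7632 + 13 = 7645

q = 106, r = 13


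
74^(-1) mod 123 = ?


Use the extended Euclidean algorithm on (123, 74); each row r = 123*s + 74*t:
r=123, s=1, t=0
r=74, s=0, t=1
q=1: r=49, s=1, t=-1   [123*(1) + 74*(-1) = 49]
q=1: r=25, s=-1, t=2   [123*(-1) + 74*(2) = 25]
q=1: r=24, s=2, t=-3   [123*(2) + 74*(-3) = 24]
q=1: r=1, s=-3, t=5   [123*(-3) + 74*(5) = 1]
q=24: r=0, s=74, t=-123   [123*(74) + 74*(-123) = 0]
GCD = 1 with t = 5, so 74*(5) ≡ 1 (mod 123)
Inverse = 5 mod 123 = 5
Check: 74 * 5 = 370 ≡ 1 (mod 123)

74^(-1) ≡ 5 (mod 123)


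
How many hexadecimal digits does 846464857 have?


846464857 in base 16 = 32740759
Number of digits = 8

8 digits (base 16)


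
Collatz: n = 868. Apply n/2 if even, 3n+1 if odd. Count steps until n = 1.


868 → 434 → 217 → 652 → 326 → 163 → 490 → 245 → 736 → 368 → 184 → 92 → 46 → 23 → 70 → 35 → 106 → 53 → 160 → 80 → 40 → 20 → 10 → 5 → 16 → 8 → 4 → 2 → 1
Total steps = 28

28 steps


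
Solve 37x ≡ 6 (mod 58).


GCD(37, 58) = 1, unique solution
a^(-1) mod 58 = 11
x = 11 * 6 mod 58 = 8

x ≡ 8 (mod 58)


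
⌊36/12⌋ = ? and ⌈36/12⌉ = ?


36/12 = 3.0000
floor = 3
ceil = 3

floor = 3, ceil = 3


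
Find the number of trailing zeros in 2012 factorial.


floor(2012/5) = 402
floor(2012/25) = 80
floor(2012/125) = 16
floor(2012/625) = 3
Total = 501

501 trailing zeros


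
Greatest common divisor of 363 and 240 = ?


363 = 1 * 240 + 123
240 = 1 * 123 + 117
123 = 1 * 117 + 6
117 = 19 * 6 + 3
6 = 2 * 3 + 0
GCD = 3


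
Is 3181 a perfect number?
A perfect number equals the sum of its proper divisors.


Proper divisors of 3181: 1
Sum = 1 = 1

No, 3181 is not perfect (1 ≠ 3181)


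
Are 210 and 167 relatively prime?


Euclidean algorithm:
210 = 1 * 167 + 43
167 = 3 * 43 + 38
43 = 1 * 38 + 5
38 = 7 * 5 + 3
5 = 1 * 3 + 2
3 = 1 * 2 + 1
2 = 2 * 1 + 0
GCD(210, 167) = 1

Yes, coprime (GCD = 1)


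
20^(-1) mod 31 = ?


Use the extended Euclidean algorithm on (31, 20); each row r = 31*s + 20*t:
r=31, s=1, t=0
r=20, s=0, t=1
q=1: r=11, s=1, t=-1   [31*(1) + 20*(-1) = 11]
q=1: r=9, s=-1, t=2   [31*(-1) + 20*(2) = 9]
q=1: r=2, s=2, t=-3   [31*(2) + 20*(-3) = 2]
q=4: r=1, s=-9, t=14   [31*(-9) + 20*(14) = 1]
q=2: r=0, s=20, t=-31   [31*(20) + 20*(-31) = 0]
GCD = 1 with t = 14, so 20*(14) ≡ 1 (mod 31)
Inverse = 14 mod 31 = 14
Check: 20 * 14 = 280 ≡ 1 (mod 31)

20^(-1) ≡ 14 (mod 31)


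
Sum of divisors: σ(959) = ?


Divisors of 959: 1, 7, 137, 959
Sum = 1 + 7 + 137 + 959 = 1104

σ(959) = 1104


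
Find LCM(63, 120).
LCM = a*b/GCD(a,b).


GCD(63, 120) = 3
LCM = 63*120/3 = 7560/3 = 2520

LCM = 2520


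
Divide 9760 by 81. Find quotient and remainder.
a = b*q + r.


9760 = 81 * 120 + 40
Check: 9720 + 40 = 9760

q = 120, r = 40


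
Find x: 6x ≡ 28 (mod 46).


GCD(6, 46) = 2 divides 28
Divide: 3x ≡ 14 (mod 23)
x ≡ 20 (mod 23)


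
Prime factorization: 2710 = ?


2710 / 2 = 1355
1355 / 5 = 271
271 / 271 = 1
2710 = 2 × 5 × 271


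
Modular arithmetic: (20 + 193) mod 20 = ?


20 + 193 = 213
213 mod 20 = 13


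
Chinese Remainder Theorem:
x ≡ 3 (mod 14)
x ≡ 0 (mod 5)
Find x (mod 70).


M = 14*5 = 70
M1 = M/14 = 5, M2 = M/5 = 14
M1^(-1) mod 14 = 3, M2^(-1) mod 5 = 4
x = 3*5*3 + 0*14*4 = 45
45 mod 70 = 45
Check: 45 mod 14 = 3 ✓, 45 mod 5 = 0 ✓

x ≡ 45 (mod 70)


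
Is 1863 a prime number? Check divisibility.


1863 / 3 = 621 (exact division)
1863 is NOT prime.

No, 1863 is not prime


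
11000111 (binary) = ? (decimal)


11000111 (base 2) = 199 (decimal)
199 (decimal) = 199 (base 10)


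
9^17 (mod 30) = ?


9^1 mod 30 = 9
9^2 mod 30 = 21
9^3 mod 30 = 9
9^4 mod 30 = 21
9^5 mod 30 = 9
9^6 mod 30 = 21
9^7 mod 30 = 9
9^8 mod 30 = 21
9^9 mod 30 = 9
9^10 mod 30 = 21
9^11 mod 30 = 9
9^12 mod 30 = 21
9^13 mod 30 = 9
9^14 mod 30 = 21
9^15 mod 30 = 9
9^16 mod 30 = 21
9^17 mod 30 = 9


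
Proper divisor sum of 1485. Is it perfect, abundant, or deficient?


Proper divisors: 1, 3, 5, 9, 11, 15, 27, 33, 45, 55, 99, 135, 165, 297, 495
Sum = 1 + 3 + 5 + 9 + 11 + 15 + 27 + 33 + 45 + 55 + 99 + 135 + 165 + 297 + 495 = 1395
1395 < 1485 → deficient

s(1485) = 1395 (deficient)


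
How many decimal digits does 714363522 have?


714363522 has 9 digits in base 10
floor(log10(714363522)) + 1 = floor(8.8539) + 1 = 9

9 digits (base 10)


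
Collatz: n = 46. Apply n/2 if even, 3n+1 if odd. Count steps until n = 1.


46 → 23 → 70 → 35 → 106 → 53 → 160 → 80 → 40 → 20 → 10 → 5 → 16 → 8 → 4 → 2 → 1
Total steps = 16

16 steps


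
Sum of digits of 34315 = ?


3 + 4 + 3 + 1 + 5 = 16


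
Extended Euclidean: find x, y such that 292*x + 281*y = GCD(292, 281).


Tabular extended Euclidean (each row: r = 292*s + 281*t):
r=292, s=1, t=0
r=281, s=0, t=1
q=1: r=11, s=1, t=-1   [292*(1) + 281*(-1) = 11]
q=25: r=6, s=-25, t=26   [292*(-25) + 281*(26) = 6]
q=1: r=5, s=26, t=-27   [292*(26) + 281*(-27) = 5]
q=1: r=1, s=-51, t=53   [292*(-51) + 281*(53) = 1]
q=5: r=0, s=281, t=-292   [292*(281) + 281*(-292) = 0]
GCD = 1; from the row with r=1: x=-51, y=53
Check: 292*(-51) + 281*(53) = -14892 + 14893 = 1

GCD = 1, x = -51, y = 53


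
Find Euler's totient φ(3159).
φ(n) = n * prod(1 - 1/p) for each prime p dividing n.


3159 = 3^5 × 13
Prime factors: 3, 13
φ(3159) = 3159 × (1-1/3) × (1-1/13)
= 3159 × 2/3 × 12/13 = 1944

φ(3159) = 1944


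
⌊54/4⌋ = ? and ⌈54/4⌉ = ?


54/4 = 13.5000
floor = 13
ceil = 14

floor = 13, ceil = 14


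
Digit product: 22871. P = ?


2 × 2 × 8 × 7 × 1 = 224


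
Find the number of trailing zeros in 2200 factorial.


floor(2200/5) = 440
floor(2200/25) = 88
floor(2200/125) = 17
floor(2200/625) = 3
Total = 548

548 trailing zeros


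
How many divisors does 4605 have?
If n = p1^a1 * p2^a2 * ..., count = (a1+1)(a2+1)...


4605 = 3^1 × 5^1 × 307^1
d(4605) = (1+1) × (1+1) × (1+1) = 8

8 divisors


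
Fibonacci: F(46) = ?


Sequence: 1, 1, 2, 3, 5, 8, 13, 21, 34, 55, 89, 144, 233, 377, 610, 987, 1597, 2584, 4181, 6765, 10946, 17711, 28657, 46368, 75025, 121393, 196418, 317811, 514229, 832040, 1346269, 2178309, 3524578, 5702887, 9227465, 14930352, 24157817, 39088169, 63245986, 102334155, 165580141, 267914296, 433494437, 701408733, 1134903170, 1836311903
F(46) = 1836311903


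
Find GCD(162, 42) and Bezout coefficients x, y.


Tabular extended Euclidean (each row: r = 162*s + 42*t):
r=162, s=1, t=0
r=42, s=0, t=1
q=3: r=36, s=1, t=-3   [162*(1) + 42*(-3) = 36]
q=1: r=6, s=-1, t=4   [162*(-1) + 42*(4) = 6]
q=6: r=0, s=7, t=-27   [162*(7) + 42*(-27) = 0]
GCD = 6; from the row with r=6: x=-1, y=4
Check: 162*(-1) + 42*(4) = -162 + 168 = 6

GCD = 6, x = -1, y = 4


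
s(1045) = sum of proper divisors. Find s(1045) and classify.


Proper divisors: 1, 5, 11, 19, 55, 95, 209
Sum = 1 + 5 + 11 + 19 + 55 + 95 + 209 = 395
395 < 1045 → deficient

s(1045) = 395 (deficient)


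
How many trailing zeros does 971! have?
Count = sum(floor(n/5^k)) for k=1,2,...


floor(971/5) = 194
floor(971/25) = 38
floor(971/125) = 7
floor(971/625) = 1
Total = 240

240 trailing zeros


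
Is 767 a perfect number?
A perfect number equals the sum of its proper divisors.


Proper divisors of 767: 1, 13, 59
Sum = 1 + 13 + 59 = 73

No, 767 is not perfect (73 ≠ 767)


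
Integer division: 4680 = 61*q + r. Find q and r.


4680 = 61 * 76 + 44
Check: 4636 + 44 = 4680

q = 76, r = 44


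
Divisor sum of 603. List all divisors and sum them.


Divisors of 603: 1, 3, 9, 67, 201, 603
Sum = 1 + 3 + 9 + 67 + 201 + 603 = 884

σ(603) = 884


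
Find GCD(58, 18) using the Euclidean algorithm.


58 = 3 * 18 + 4
18 = 4 * 4 + 2
4 = 2 * 2 + 0
GCD = 2


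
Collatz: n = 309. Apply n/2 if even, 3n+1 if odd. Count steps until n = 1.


309 → 928 → 464 → 232 → 116 → 58 → 29 → 88 → 44 → 22 → 11 → 34 → 17 → 52 → 26 → 13 → 40 → 20 → 10 → 5 → 16 → 8 → 4 → 2 → 1
Total steps = 24

24 steps


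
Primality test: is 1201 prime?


Check divisors up to sqrt(1201) = 34.6554
No divisors found.
1201 is prime.

Yes, 1201 is prime


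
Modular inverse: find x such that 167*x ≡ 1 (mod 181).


Use the extended Euclidean algorithm on (181, 167); each row r = 181*s + 167*t:
r=181, s=1, t=0
r=167, s=0, t=1
q=1: r=14, s=1, t=-1   [181*(1) + 167*(-1) = 14]
q=11: r=13, s=-11, t=12   [181*(-11) + 167*(12) = 13]
q=1: r=1, s=12, t=-13   [181*(12) + 167*(-13) = 1]
q=13: r=0, s=-167, t=181   [181*(-167) + 167*(181) = 0]
GCD = 1 with t = -13, so 167*(-13) ≡ 1 (mod 181)
Inverse = -13 mod 181 = 168
Check: 167 * 168 = 28056 ≡ 1 (mod 181)

167^(-1) ≡ 168 (mod 181)


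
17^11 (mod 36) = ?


17^1 mod 36 = 17
17^2 mod 36 = 1
17^3 mod 36 = 17
17^4 mod 36 = 1
17^5 mod 36 = 17
17^6 mod 36 = 1
17^7 mod 36 = 17
17^8 mod 36 = 1
17^9 mod 36 = 17
17^10 mod 36 = 1
17^11 mod 36 = 17


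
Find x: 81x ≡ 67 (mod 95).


GCD(81, 95) = 1, unique solution
a^(-1) mod 95 = 61
x = 61 * 67 mod 95 = 2

x ≡ 2 (mod 95)


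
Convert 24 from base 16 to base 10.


24 (base 16) = 36 (decimal)
36 (decimal) = 36 (base 10)


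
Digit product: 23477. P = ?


2 × 3 × 4 × 7 × 7 = 1176


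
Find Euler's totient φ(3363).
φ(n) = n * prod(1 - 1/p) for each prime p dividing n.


3363 = 3 × 19 × 59
Prime factors: 3, 19, 59
φ(3363) = 3363 × (1-1/3) × (1-1/19) × (1-1/59)
= 3363 × 2/3 × 18/19 × 58/59 = 2088

φ(3363) = 2088


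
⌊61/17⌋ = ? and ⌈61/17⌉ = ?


61/17 = 3.5882
floor = 3
ceil = 4

floor = 3, ceil = 4


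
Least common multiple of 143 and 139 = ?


GCD(143, 139) = 1
LCM = 143*139/1 = 19877/1 = 19877

LCM = 19877


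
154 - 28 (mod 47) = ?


154 - 28 = 126
126 mod 47 = 32


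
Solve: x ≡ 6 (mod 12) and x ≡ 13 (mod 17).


M = 12*17 = 204
M1 = M/12 = 17, M2 = M/17 = 12
M1^(-1) mod 12 = 5, M2^(-1) mod 17 = 10
x = 6*17*5 + 13*12*10 = 2070
2070 mod 204 = 30
Check: 30 mod 12 = 6 ✓, 30 mod 17 = 13 ✓

x ≡ 30 (mod 204)


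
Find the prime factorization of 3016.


3016 / 2 = 1508
1508 / 2 = 754
754 / 2 = 377
377 / 13 = 29
29 / 29 = 1
3016 = 2^3 × 13 × 29


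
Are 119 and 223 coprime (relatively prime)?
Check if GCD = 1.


Euclidean algorithm:
223 = 1 * 119 + 104
119 = 1 * 104 + 15
104 = 6 * 15 + 14
15 = 1 * 14 + 1
14 = 14 * 1 + 0
GCD(119, 223) = 1

Yes, coprime (GCD = 1)


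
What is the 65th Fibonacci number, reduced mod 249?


F(k) mod 249 for k=1..65:
1, 1, 2, 3, 5, 8, 13, 21, 34, 55, 89, 144, 233, 128, 112, 240, 103, 94, 197, 42, 239, 32, 22, 54, 76, 130, 206, 87, 44, 131, 175, 57, 232, 40, 23, 63, 86, 149, 235, 135, 121, 7, 128, 135, 14, 149, 163, 63, 226, 40, 17, 57, 74, 131, 205, 87, 43, 130, 173, 54, 227, 32, 10, 42, 52
F(65) mod 249 = 52


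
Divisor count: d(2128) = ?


2128 = 2^4 × 7^1 × 19^1
d(2128) = (4+1) × (1+1) × (1+1) = 20

20 divisors


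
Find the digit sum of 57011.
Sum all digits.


5 + 7 + 0 + 1 + 1 = 14


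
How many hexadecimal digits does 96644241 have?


96644241 in base 16 = 5C2AC91
Number of digits = 7

7 digits (base 16)


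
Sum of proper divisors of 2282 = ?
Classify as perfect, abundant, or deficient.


Proper divisors: 1, 2, 7, 14, 163, 326, 1141
Sum = 1 + 2 + 7 + 14 + 163 + 326 + 1141 = 1654
1654 < 2282 → deficient

s(2282) = 1654 (deficient)


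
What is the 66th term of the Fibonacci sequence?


Sequence: 1, 1, 2, 3, 5, 8, 13, 21, 34, 55, 89, 144, 233, 377, 610, 987, 1597, 2584, 4181, 6765, 10946, 17711, 28657, 46368, 75025, 121393, 196418, 317811, 514229, 832040, 1346269, 2178309, 3524578, 5702887, 9227465, 14930352, 24157817, 39088169, 63245986, 102334155, 165580141, 267914296, 433494437, 701408733, 1134903170, 1836311903, 2971215073, 4807526976, 7778742049, 12586269025, 20365011074, 32951280099, 53316291173, 86267571272, 139583862445, 225851433717, 365435296162, 591286729879, 956722026041, 1548008755920, 2504730781961, 4052739537881, 6557470319842, 10610209857723, 17167680177565, 27777890035288
F(66) = 27777890035288


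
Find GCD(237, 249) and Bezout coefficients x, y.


Tabular extended Euclidean (each row: r = 237*s + 249*t):
r=237, s=1, t=0
r=249, s=0, t=1
q=0: r=237, s=1, t=0   [237*(1) + 249*(0) = 237]
q=1: r=12, s=-1, t=1   [237*(-1) + 249*(1) = 12]
q=19: r=9, s=20, t=-19   [237*(20) + 249*(-19) = 9]
q=1: r=3, s=-21, t=20   [237*(-21) + 249*(20) = 3]
q=3: r=0, s=83, t=-79   [237*(83) + 249*(-79) = 0]
GCD = 3; from the row with r=3: x=-21, y=20
Check: 237*(-21) + 249*(20) = -4977 + 4980 = 3

GCD = 3, x = -21, y = 20


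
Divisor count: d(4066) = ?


4066 = 2^1 × 19^1 × 107^1
d(4066) = (1+1) × (1+1) × (1+1) = 8

8 divisors


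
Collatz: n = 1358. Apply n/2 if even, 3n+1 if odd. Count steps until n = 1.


1358 → 679 → 2038 → 1019 → 3058 → 1529 → 4588 → 2294 → 1147 → 3442 → 1721 → 5164 → 2582 → 1291 → 3874 → 1937 → 5812 → 2906 → 1453 → 4360 → 2180 → 1090 → 545 → 1636 → 818 → 409 → 1228 → 614 → 307 → 922 → 461 → 1384 → 692 → 346 → 173 → 520 → 260 → 130 → 65 → 196 → 98 → 49 → 148 → 74 → 37 → 112 → 56 → 28 → 14 → 7 → 22 → 11 → 34 → 17 → 52 → 26 → 13 → 40 → 20 → 10 → 5 → 16 → 8 → 4 → 2 → 1
Total steps = 65

65 steps


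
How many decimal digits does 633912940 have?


633912940 has 9 digits in base 10
floor(log10(633912940)) + 1 = floor(8.8020) + 1 = 9

9 digits (base 10)


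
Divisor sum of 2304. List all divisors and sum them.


Divisors of 2304: 1, 2, 3, 4, 6, 8, 9, 12, 16, 18, 24, 32, 36, 48, 64, 72, 96, 128, 144, 192, 256, 288, 384, 576, 768, 1152, 2304
Sum = 1 + 2 + 3 + 4 + 6 + 8 + 9 + 12 + 16 + 18 + 24 + 32 + 36 + 48 + 64 + 72 + 96 + 128 + 144 + 192 + 256 + 288 + 384 + 576 + 768 + 1152 + 2304 = 6643

σ(2304) = 6643


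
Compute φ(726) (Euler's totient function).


726 = 2 × 3 × 11^2
Prime factors: 2, 3, 11
φ(726) = 726 × (1-1/2) × (1-1/3) × (1-1/11)
= 726 × 1/2 × 2/3 × 10/11 = 220

φ(726) = 220


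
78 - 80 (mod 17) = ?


78 - 80 = -2
-2 mod 17 = 15


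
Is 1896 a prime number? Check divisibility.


1896 / 2 = 948 (exact division)
1896 is NOT prime.

No, 1896 is not prime


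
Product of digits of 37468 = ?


3 × 7 × 4 × 6 × 8 = 4032


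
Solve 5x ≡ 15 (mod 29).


GCD(5, 29) = 1, unique solution
a^(-1) mod 29 = 6
x = 6 * 15 mod 29 = 3

x ≡ 3 (mod 29)


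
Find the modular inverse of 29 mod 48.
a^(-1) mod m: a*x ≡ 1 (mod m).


Use the extended Euclidean algorithm on (48, 29); each row r = 48*s + 29*t:
r=48, s=1, t=0
r=29, s=0, t=1
q=1: r=19, s=1, t=-1   [48*(1) + 29*(-1) = 19]
q=1: r=10, s=-1, t=2   [48*(-1) + 29*(2) = 10]
q=1: r=9, s=2, t=-3   [48*(2) + 29*(-3) = 9]
q=1: r=1, s=-3, t=5   [48*(-3) + 29*(5) = 1]
q=9: r=0, s=29, t=-48   [48*(29) + 29*(-48) = 0]
GCD = 1 with t = 5, so 29*(5) ≡ 1 (mod 48)
Inverse = 5 mod 48 = 5
Check: 29 * 5 = 145 ≡ 1 (mod 48)

29^(-1) ≡ 5 (mod 48)


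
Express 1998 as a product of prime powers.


1998 / 2 = 999
999 / 3 = 333
333 / 3 = 111
111 / 3 = 37
37 / 37 = 1
1998 = 2 × 3^3 × 37


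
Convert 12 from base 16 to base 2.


12 (base 16) = 18 (decimal)
18 (decimal) = 10010 (base 2)


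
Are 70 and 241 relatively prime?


Euclidean algorithm:
241 = 3 * 70 + 31
70 = 2 * 31 + 8
31 = 3 * 8 + 7
8 = 1 * 7 + 1
7 = 7 * 1 + 0
GCD(70, 241) = 1

Yes, coprime (GCD = 1)


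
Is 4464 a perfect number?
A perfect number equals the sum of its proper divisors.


Proper divisors of 4464: 1, 2, 3, 4, 6, 8, 9, 12, 16, 18, 24, 31, 36, 48, 62, 72, 93, 124, 144, 186, 248, 279, 372, 496, 558, 744, 1116, 1488, 2232
Sum = 1 + 2 + 3 + 4 + 6 + 8 + 9 + 12 + 16 + 18 + 24 + 31 + 36 + 48 + 62 + 72 + 93 + 124 + 144 + 186 + 248 + 279 + 372 + 496 + 558 + 744 + 1116 + 1488 + 2232 = 8432

No, 4464 is not perfect (8432 ≠ 4464)


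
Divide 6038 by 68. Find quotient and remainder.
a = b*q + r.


6038 = 68 * 88 + 54
Check: 5984 + 54 = 6038

q = 88, r = 54


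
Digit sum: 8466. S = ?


8 + 4 + 6 + 6 = 24


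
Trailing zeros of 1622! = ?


floor(1622/5) = 324
floor(1622/25) = 64
floor(1622/125) = 12
floor(1622/625) = 2
Total = 402

402 trailing zeros


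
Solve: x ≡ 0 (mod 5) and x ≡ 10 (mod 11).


M = 5*11 = 55
M1 = M/5 = 11, M2 = M/11 = 5
M1^(-1) mod 5 = 1, M2^(-1) mod 11 = 9
x = 0*11*1 + 10*5*9 = 450
450 mod 55 = 10
Check: 10 mod 5 = 0 ✓, 10 mod 11 = 10 ✓

x ≡ 10 (mod 55)


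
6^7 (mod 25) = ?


6^1 mod 25 = 6
6^2 mod 25 = 11
6^3 mod 25 = 16
6^4 mod 25 = 21
6^5 mod 25 = 1
6^6 mod 25 = 6
6^7 mod 25 = 11


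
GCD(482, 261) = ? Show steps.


482 = 1 * 261 + 221
261 = 1 * 221 + 40
221 = 5 * 40 + 21
40 = 1 * 21 + 19
21 = 1 * 19 + 2
19 = 9 * 2 + 1
2 = 2 * 1 + 0
GCD = 1


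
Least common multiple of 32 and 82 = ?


GCD(32, 82) = 2
LCM = 32*82/2 = 2624/2 = 1312

LCM = 1312


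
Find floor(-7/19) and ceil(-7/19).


-7/19 = -0.3684
floor = -1
ceil = 0

floor = -1, ceil = 0


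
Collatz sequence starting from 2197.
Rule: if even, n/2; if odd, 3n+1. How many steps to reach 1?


2197 → 6592 → 3296 → 1648 → 824 → 412 → 206 → 103 → 310 → 155 → 466 → 233 → 700 → 350 → 175 → 526 → 263 → 790 → 395 → 1186 → 593 → 1780 → 890 → 445 → 1336 → 668 → 334 → 167 → 502 → 251 → 754 → 377 → 1132 → 566 → 283 → 850 → 425 → 1276 → 638 → 319 → 958 → 479 → 1438 → 719 → 2158 → 1079 → 3238 → 1619 → 4858 → 2429 → 7288 → 3644 → 1822 → 911 → 2734 → 1367 → 4102 → 2051 → 6154 → 3077 → 9232 → 4616 → 2308 → 1154 → 577 → 1732 → 866 → 433 → 1300 → 650 → 325 → 976 → 488 → 244 → 122 → 61 → 184 → 92 → 46 → 23 → 70 → 35 → 106 → 53 → 160 → 80 → 40 → 20 → 10 → 5 → 16 → 8 → 4 → 2 → 1
Total steps = 94

94 steps


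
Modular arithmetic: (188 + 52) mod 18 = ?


188 + 52 = 240
240 mod 18 = 6


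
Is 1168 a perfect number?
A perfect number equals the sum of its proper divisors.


Proper divisors of 1168: 1, 2, 4, 8, 16, 73, 146, 292, 584
Sum = 1 + 2 + 4 + 8 + 16 + 73 + 146 + 292 + 584 = 1126

No, 1168 is not perfect (1126 ≠ 1168)


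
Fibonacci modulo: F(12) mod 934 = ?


F(k) mod 934 for k=1..12:
1, 1, 2, 3, 5, 8, 13, 21, 34, 55, 89, 144
F(12) mod 934 = 144


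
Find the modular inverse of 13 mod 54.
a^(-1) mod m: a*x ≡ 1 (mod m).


Use the extended Euclidean algorithm on (54, 13); each row r = 54*s + 13*t:
r=54, s=1, t=0
r=13, s=0, t=1
q=4: r=2, s=1, t=-4   [54*(1) + 13*(-4) = 2]
q=6: r=1, s=-6, t=25   [54*(-6) + 13*(25) = 1]
q=2: r=0, s=13, t=-54   [54*(13) + 13*(-54) = 0]
GCD = 1 with t = 25, so 13*(25) ≡ 1 (mod 54)
Inverse = 25 mod 54 = 25
Check: 13 * 25 = 325 ≡ 1 (mod 54)

13^(-1) ≡ 25 (mod 54)


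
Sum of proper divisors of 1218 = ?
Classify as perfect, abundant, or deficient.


Proper divisors: 1, 2, 3, 6, 7, 14, 21, 29, 42, 58, 87, 174, 203, 406, 609
Sum = 1 + 2 + 3 + 6 + 7 + 14 + 21 + 29 + 42 + 58 + 87 + 174 + 203 + 406 + 609 = 1662
1662 > 1218 → abundant

s(1218) = 1662 (abundant)


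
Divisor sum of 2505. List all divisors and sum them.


Divisors of 2505: 1, 3, 5, 15, 167, 501, 835, 2505
Sum = 1 + 3 + 5 + 15 + 167 + 501 + 835 + 2505 = 4032

σ(2505) = 4032


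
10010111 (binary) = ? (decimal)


10010111 (base 2) = 151 (decimal)
151 (decimal) = 151 (base 10)


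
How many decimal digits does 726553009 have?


726553009 has 9 digits in base 10
floor(log10(726553009)) + 1 = floor(8.8613) + 1 = 9

9 digits (base 10)


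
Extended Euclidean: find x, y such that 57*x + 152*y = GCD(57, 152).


Tabular extended Euclidean (each row: r = 57*s + 152*t):
r=57, s=1, t=0
r=152, s=0, t=1
q=0: r=57, s=1, t=0   [57*(1) + 152*(0) = 57]
q=2: r=38, s=-2, t=1   [57*(-2) + 152*(1) = 38]
q=1: r=19, s=3, t=-1   [57*(3) + 152*(-1) = 19]
q=2: r=0, s=-8, t=3   [57*(-8) + 152*(3) = 0]
GCD = 19; from the row with r=19: x=3, y=-1
Check: 57*(3) + 152*(-1) = 171 - 152 = 19

GCD = 19, x = 3, y = -1


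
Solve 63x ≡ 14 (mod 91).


GCD(63, 91) = 7 divides 14
Divide: 9x ≡ 2 (mod 13)
x ≡ 6 (mod 13)


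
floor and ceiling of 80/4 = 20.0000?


80/4 = 20.0000
floor = 20
ceil = 20

floor = 20, ceil = 20


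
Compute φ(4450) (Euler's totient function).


4450 = 2 × 5^2 × 89
Prime factors: 2, 5, 89
φ(4450) = 4450 × (1-1/2) × (1-1/5) × (1-1/89)
= 4450 × 1/2 × 4/5 × 88/89 = 1760

φ(4450) = 1760


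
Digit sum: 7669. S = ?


7 + 6 + 6 + 9 = 28


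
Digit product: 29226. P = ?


2 × 9 × 2 × 2 × 6 = 432


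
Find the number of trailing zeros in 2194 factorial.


floor(2194/5) = 438
floor(2194/25) = 87
floor(2194/125) = 17
floor(2194/625) = 3
Total = 545

545 trailing zeros


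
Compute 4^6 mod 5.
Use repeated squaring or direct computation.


4^1 mod 5 = 4
4^2 mod 5 = 1
4^3 mod 5 = 4
4^4 mod 5 = 1
4^5 mod 5 = 4
4^6 mod 5 = 1


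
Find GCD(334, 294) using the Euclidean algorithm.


334 = 1 * 294 + 40
294 = 7 * 40 + 14
40 = 2 * 14 + 12
14 = 1 * 12 + 2
12 = 6 * 2 + 0
GCD = 2


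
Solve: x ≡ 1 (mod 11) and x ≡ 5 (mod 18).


M = 11*18 = 198
M1 = M/11 = 18, M2 = M/18 = 11
M1^(-1) mod 11 = 8, M2^(-1) mod 18 = 5
x = 1*18*8 + 5*11*5 = 419
419 mod 198 = 23
Check: 23 mod 11 = 1 ✓, 23 mod 18 = 5 ✓

x ≡ 23 (mod 198)


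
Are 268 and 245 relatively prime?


Euclidean algorithm:
268 = 1 * 245 + 23
245 = 10 * 23 + 15
23 = 1 * 15 + 8
15 = 1 * 8 + 7
8 = 1 * 7 + 1
7 = 7 * 1 + 0
GCD(268, 245) = 1

Yes, coprime (GCD = 1)


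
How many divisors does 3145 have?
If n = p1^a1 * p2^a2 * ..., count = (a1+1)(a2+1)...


3145 = 5^1 × 17^1 × 37^1
d(3145) = (1+1) × (1+1) × (1+1) = 8

8 divisors


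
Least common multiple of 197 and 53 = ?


GCD(197, 53) = 1
LCM = 197*53/1 = 10441/1 = 10441

LCM = 10441


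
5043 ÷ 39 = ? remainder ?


5043 = 39 * 129 + 12
Check: 5031 + 12 = 5043

q = 129, r = 12


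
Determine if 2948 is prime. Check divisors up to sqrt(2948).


2948 / 2 = 1474 (exact division)
2948 is NOT prime.

No, 2948 is not prime


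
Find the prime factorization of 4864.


4864 / 2 = 2432
2432 / 2 = 1216
1216 / 2 = 608
608 / 2 = 304
304 / 2 = 152
152 / 2 = 76
76 / 2 = 38
38 / 2 = 19
19 / 19 = 1
4864 = 2^8 × 19


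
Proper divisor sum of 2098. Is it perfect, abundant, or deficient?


Proper divisors: 1, 2, 1049
Sum = 1 + 2 + 1049 = 1052
1052 < 2098 → deficient

s(2098) = 1052 (deficient)


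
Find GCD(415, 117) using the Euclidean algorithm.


415 = 3 * 117 + 64
117 = 1 * 64 + 53
64 = 1 * 53 + 11
53 = 4 * 11 + 9
11 = 1 * 9 + 2
9 = 4 * 2 + 1
2 = 2 * 1 + 0
GCD = 1


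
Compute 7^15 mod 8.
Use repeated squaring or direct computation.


7^1 mod 8 = 7
7^2 mod 8 = 1
7^3 mod 8 = 7
7^4 mod 8 = 1
7^5 mod 8 = 7
7^6 mod 8 = 1
7^7 mod 8 = 7
7^8 mod 8 = 1
7^9 mod 8 = 7
7^10 mod 8 = 1
7^11 mod 8 = 7
7^12 mod 8 = 1
7^13 mod 8 = 7
7^14 mod 8 = 1
7^15 mod 8 = 7


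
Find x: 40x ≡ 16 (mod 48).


GCD(40, 48) = 8 divides 16
Divide: 5x ≡ 2 (mod 6)
x ≡ 4 (mod 6)


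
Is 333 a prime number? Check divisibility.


333 / 3 = 111 (exact division)
333 is NOT prime.

No, 333 is not prime


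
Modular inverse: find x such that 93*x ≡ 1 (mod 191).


Use the extended Euclidean algorithm on (191, 93); each row r = 191*s + 93*t:
r=191, s=1, t=0
r=93, s=0, t=1
q=2: r=5, s=1, t=-2   [191*(1) + 93*(-2) = 5]
q=18: r=3, s=-18, t=37   [191*(-18) + 93*(37) = 3]
q=1: r=2, s=19, t=-39   [191*(19) + 93*(-39) = 2]
q=1: r=1, s=-37, t=76   [191*(-37) + 93*(76) = 1]
q=2: r=0, s=93, t=-191   [191*(93) + 93*(-191) = 0]
GCD = 1 with t = 76, so 93*(76) ≡ 1 (mod 191)
Inverse = 76 mod 191 = 76
Check: 93 * 76 = 7068 ≡ 1 (mod 191)

93^(-1) ≡ 76 (mod 191)


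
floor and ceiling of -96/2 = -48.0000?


-96/2 = -48.0000
floor = -48
ceil = -48

floor = -48, ceil = -48


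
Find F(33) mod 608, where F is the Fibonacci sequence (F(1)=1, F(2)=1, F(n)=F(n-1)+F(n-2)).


F(k) mod 608 for k=1..33:
1, 1, 2, 3, 5, 8, 13, 21, 34, 55, 89, 144, 233, 377, 2, 379, 381, 152, 533, 77, 2, 79, 81, 160, 241, 401, 34, 435, 469, 296, 157, 453, 2
F(33) mod 608 = 2


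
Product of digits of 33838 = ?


3 × 3 × 8 × 3 × 8 = 1728


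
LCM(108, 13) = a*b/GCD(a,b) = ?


GCD(108, 13) = 1
LCM = 108*13/1 = 1404/1 = 1404

LCM = 1404


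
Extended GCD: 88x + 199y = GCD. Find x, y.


Tabular extended Euclidean (each row: r = 88*s + 199*t):
r=88, s=1, t=0
r=199, s=0, t=1
q=0: r=88, s=1, t=0   [88*(1) + 199*(0) = 88]
q=2: r=23, s=-2, t=1   [88*(-2) + 199*(1) = 23]
q=3: r=19, s=7, t=-3   [88*(7) + 199*(-3) = 19]
q=1: r=4, s=-9, t=4   [88*(-9) + 199*(4) = 4]
q=4: r=3, s=43, t=-19   [88*(43) + 199*(-19) = 3]
q=1: r=1, s=-52, t=23   [88*(-52) + 199*(23) = 1]
q=3: r=0, s=199, t=-88   [88*(199) + 199*(-88) = 0]
GCD = 1; from the row with r=1: x=-52, y=23
Check: 88*(-52) + 199*(23) = -4576 + 4577 = 1

GCD = 1, x = -52, y = 23


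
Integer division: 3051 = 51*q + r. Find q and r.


3051 = 51 * 59 + 42
Check: 3009 + 42 = 3051

q = 59, r = 42


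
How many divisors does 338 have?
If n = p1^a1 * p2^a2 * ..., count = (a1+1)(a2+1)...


338 = 2^1 × 13^2
d(338) = (1+1) × (2+1) = 6

6 divisors


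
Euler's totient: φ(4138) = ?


4138 = 2 × 2069
Prime factors: 2, 2069
φ(4138) = 4138 × (1-1/2) × (1-1/2069)
= 4138 × 1/2 × 2068/2069 = 2068

φ(4138) = 2068


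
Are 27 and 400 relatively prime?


Euclidean algorithm:
400 = 14 * 27 + 22
27 = 1 * 22 + 5
22 = 4 * 5 + 2
5 = 2 * 2 + 1
2 = 2 * 1 + 0
GCD(27, 400) = 1

Yes, coprime (GCD = 1)


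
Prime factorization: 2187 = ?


2187 / 3 = 729
729 / 3 = 243
243 / 3 = 81
81 / 3 = 27
27 / 3 = 9
9 / 3 = 3
3 / 3 = 1
2187 = 3^7


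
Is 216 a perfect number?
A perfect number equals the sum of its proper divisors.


Proper divisors of 216: 1, 2, 3, 4, 6, 8, 9, 12, 18, 24, 27, 36, 54, 72, 108
Sum = 1 + 2 + 3 + 4 + 6 + 8 + 9 + 12 + 18 + 24 + 27 + 36 + 54 + 72 + 108 = 384

No, 216 is not perfect (384 ≠ 216)


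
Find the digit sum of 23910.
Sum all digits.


2 + 3 + 9 + 1 + 0 = 15


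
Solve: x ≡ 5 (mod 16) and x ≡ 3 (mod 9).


M = 16*9 = 144
M1 = M/16 = 9, M2 = M/9 = 16
M1^(-1) mod 16 = 9, M2^(-1) mod 9 = 4
x = 5*9*9 + 3*16*4 = 597
597 mod 144 = 21
Check: 21 mod 16 = 5 ✓, 21 mod 9 = 3 ✓

x ≡ 21 (mod 144)


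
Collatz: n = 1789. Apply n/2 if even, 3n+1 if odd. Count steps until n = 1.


1789 → 5368 → 2684 → 1342 → 671 → 2014 → 1007 → 3022 → 1511 → 4534 → 2267 → 6802 → 3401 → 10204 → 5102 → 2551 → 7654 → 3827 → 11482 → 5741 → 17224 → 8612 → 4306 → 2153 → 6460 → 3230 → 1615 → 4846 → 2423 → 7270 → 3635 → 10906 → 5453 → 16360 → 8180 → 4090 → 2045 → 6136 → 3068 → 1534 → 767 → 2302 → 1151 → 3454 → 1727 → 5182 → 2591 → 7774 → 3887 → 11662 → 5831 → 17494 → 8747 → 26242 → 13121 → 39364 → 19682 → 9841 → 29524 → 14762 → 7381 → 22144 → 11072 → 5536 → 2768 → 1384 → 692 → 346 → 173 → 520 → 260 → 130 → 65 → 196 → 98 → 49 → 148 → 74 → 37 → 112 → 56 → 28 → 14 → 7 → 22 → 11 → 34 → 17 → 52 → 26 → 13 → 40 → 20 → 10 → 5 → 16 → 8 → 4 → 2 → 1
Total steps = 99

99 steps


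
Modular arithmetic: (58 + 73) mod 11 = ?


58 + 73 = 131
131 mod 11 = 10


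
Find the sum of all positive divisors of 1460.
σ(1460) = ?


Divisors of 1460: 1, 2, 4, 5, 10, 20, 73, 146, 292, 365, 730, 1460
Sum = 1 + 2 + 4 + 5 + 10 + 20 + 73 + 146 + 292 + 365 + 730 + 1460 = 3108

σ(1460) = 3108


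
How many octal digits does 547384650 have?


547384650 in base 8 = 4050066512
Number of digits = 10

10 digits (base 8)


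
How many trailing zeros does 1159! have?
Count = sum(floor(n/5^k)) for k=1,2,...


floor(1159/5) = 231
floor(1159/25) = 46
floor(1159/125) = 9
floor(1159/625) = 1
Total = 287

287 trailing zeros


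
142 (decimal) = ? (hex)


142 (base 10) = 142 (decimal)
142 (decimal) = 8E (base 16)


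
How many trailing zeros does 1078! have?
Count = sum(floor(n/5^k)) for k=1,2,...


floor(1078/5) = 215
floor(1078/25) = 43
floor(1078/125) = 8
floor(1078/625) = 1
Total = 267

267 trailing zeros


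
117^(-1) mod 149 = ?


Use the extended Euclidean algorithm on (149, 117); each row r = 149*s + 117*t:
r=149, s=1, t=0
r=117, s=0, t=1
q=1: r=32, s=1, t=-1   [149*(1) + 117*(-1) = 32]
q=3: r=21, s=-3, t=4   [149*(-3) + 117*(4) = 21]
q=1: r=11, s=4, t=-5   [149*(4) + 117*(-5) = 11]
q=1: r=10, s=-7, t=9   [149*(-7) + 117*(9) = 10]
q=1: r=1, s=11, t=-14   [149*(11) + 117*(-14) = 1]
q=10: r=0, s=-117, t=149   [149*(-117) + 117*(149) = 0]
GCD = 1 with t = -14, so 117*(-14) ≡ 1 (mod 149)
Inverse = -14 mod 149 = 135
Check: 117 * 135 = 15795 ≡ 1 (mod 149)

117^(-1) ≡ 135 (mod 149)


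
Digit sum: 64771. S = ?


6 + 4 + 7 + 7 + 1 = 25


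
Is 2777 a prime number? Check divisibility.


Check divisors up to sqrt(2777) = 52.6972
No divisors found.
2777 is prime.

Yes, 2777 is prime


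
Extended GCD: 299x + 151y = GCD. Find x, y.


Tabular extended Euclidean (each row: r = 299*s + 151*t):
r=299, s=1, t=0
r=151, s=0, t=1
q=1: r=148, s=1, t=-1   [299*(1) + 151*(-1) = 148]
q=1: r=3, s=-1, t=2   [299*(-1) + 151*(2) = 3]
q=49: r=1, s=50, t=-99   [299*(50) + 151*(-99) = 1]
q=3: r=0, s=-151, t=299   [299*(-151) + 151*(299) = 0]
GCD = 1; from the row with r=1: x=50, y=-99
Check: 299*(50) + 151*(-99) = 14950 - 14949 = 1

GCD = 1, x = 50, y = -99


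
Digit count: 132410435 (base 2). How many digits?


132410435 in base 2 = 111111001000110110001000011
Number of digits = 27

27 digits (base 2)


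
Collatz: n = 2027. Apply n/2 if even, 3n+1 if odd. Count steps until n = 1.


2027 → 6082 → 3041 → 9124 → 4562 → 2281 → 6844 → 3422 → 1711 → 5134 → 2567 → 7702 → 3851 → 11554 → 5777 → 17332 → 8666 → 4333 → 13000 → 6500 → 3250 → 1625 → 4876 → 2438 → 1219 → 3658 → 1829 → 5488 → 2744 → 1372 → 686 → 343 → 1030 → 515 → 1546 → 773 → 2320 → 1160 → 580 → 290 → 145 → 436 → 218 → 109 → 328 → 164 → 82 → 41 → 124 → 62 → 31 → 94 → 47 → 142 → 71 → 214 → 107 → 322 → 161 → 484 → 242 → 121 → 364 → 182 → 91 → 274 → 137 → 412 → 206 → 103 → 310 → 155 → 466 → 233 → 700 → 350 → 175 → 526 → 263 → 790 → 395 → 1186 → 593 → 1780 → 890 → 445 → 1336 → 668 → 334 → 167 → 502 → 251 → 754 → 377 → 1132 → 566 → 283 → 850 → 425 → 1276 → 638 → 319 → 958 → 479 → 1438 → 719 → 2158 → 1079 → 3238 → 1619 → 4858 → 2429 → 7288 → 3644 → 1822 → 911 → 2734 → 1367 → 4102 → 2051 → 6154 → 3077 → 9232 → 4616 → 2308 → 1154 → 577 → 1732 → 866 → 433 → 1300 → 650 → 325 → 976 → 488 → 244 → 122 → 61 → 184 → 92 → 46 → 23 → 70 → 35 → 106 → 53 → 160 → 80 → 40 → 20 → 10 → 5 → 16 → 8 → 4 → 2 → 1
Total steps = 156

156 steps


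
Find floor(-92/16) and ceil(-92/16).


-92/16 = -5.7500
floor = -6
ceil = -5

floor = -6, ceil = -5


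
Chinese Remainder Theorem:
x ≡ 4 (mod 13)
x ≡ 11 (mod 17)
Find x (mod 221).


M = 13*17 = 221
M1 = M/13 = 17, M2 = M/17 = 13
M1^(-1) mod 13 = 10, M2^(-1) mod 17 = 4
x = 4*17*10 + 11*13*4 = 1252
1252 mod 221 = 147
Check: 147 mod 13 = 4 ✓, 147 mod 17 = 11 ✓

x ≡ 147 (mod 221)


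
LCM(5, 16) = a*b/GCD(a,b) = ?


GCD(5, 16) = 1
LCM = 5*16/1 = 80/1 = 80

LCM = 80


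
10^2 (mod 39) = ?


10^1 mod 39 = 10
10^2 mod 39 = 22


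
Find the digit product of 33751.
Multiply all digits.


3 × 3 × 7 × 5 × 1 = 315


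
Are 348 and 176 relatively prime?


Euclidean algorithm:
348 = 1 * 176 + 172
176 = 1 * 172 + 4
172 = 43 * 4 + 0
GCD(348, 176) = 4

No, not coprime (GCD = 4)


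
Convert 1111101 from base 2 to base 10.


1111101 (base 2) = 125 (decimal)
125 (decimal) = 125 (base 10)


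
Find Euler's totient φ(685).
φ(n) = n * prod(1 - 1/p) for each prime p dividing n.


685 = 5 × 137
Prime factors: 5, 137
φ(685) = 685 × (1-1/5) × (1-1/137)
= 685 × 4/5 × 136/137 = 544

φ(685) = 544


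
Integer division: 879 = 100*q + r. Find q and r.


879 = 100 * 8 + 79
Check: 800 + 79 = 879

q = 8, r = 79


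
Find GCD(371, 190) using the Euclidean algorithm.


371 = 1 * 190 + 181
190 = 1 * 181 + 9
181 = 20 * 9 + 1
9 = 9 * 1 + 0
GCD = 1


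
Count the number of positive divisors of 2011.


2011 = 2011^1
d(2011) = (1+1) = 2

2 divisors


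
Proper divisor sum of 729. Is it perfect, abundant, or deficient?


Proper divisors: 1, 3, 9, 27, 81, 243
Sum = 1 + 3 + 9 + 27 + 81 + 243 = 364
364 < 729 → deficient

s(729) = 364 (deficient)


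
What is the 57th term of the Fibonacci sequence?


Sequence: 1, 1, 2, 3, 5, 8, 13, 21, 34, 55, 89, 144, 233, 377, 610, 987, 1597, 2584, 4181, 6765, 10946, 17711, 28657, 46368, 75025, 121393, 196418, 317811, 514229, 832040, 1346269, 2178309, 3524578, 5702887, 9227465, 14930352, 24157817, 39088169, 63245986, 102334155, 165580141, 267914296, 433494437, 701408733, 1134903170, 1836311903, 2971215073, 4807526976, 7778742049, 12586269025, 20365011074, 32951280099, 53316291173, 86267571272, 139583862445, 225851433717, 365435296162
F(57) = 365435296162


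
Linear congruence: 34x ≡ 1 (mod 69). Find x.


GCD(34, 69) = 1, unique solution
a^(-1) mod 69 = 67
x = 67 * 1 mod 69 = 67

x ≡ 67 (mod 69)


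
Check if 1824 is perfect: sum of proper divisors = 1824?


Proper divisors of 1824: 1, 2, 3, 4, 6, 8, 12, 16, 19, 24, 32, 38, 48, 57, 76, 96, 114, 152, 228, 304, 456, 608, 912
Sum = 1 + 2 + 3 + 4 + 6 + 8 + 12 + 16 + 19 + 24 + 32 + 38 + 48 + 57 + 76 + 96 + 114 + 152 + 228 + 304 + 456 + 608 + 912 = 3216

No, 1824 is not perfect (3216 ≠ 1824)


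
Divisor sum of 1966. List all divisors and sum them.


Divisors of 1966: 1, 2, 983, 1966
Sum = 1 + 2 + 983 + 1966 = 2952

σ(1966) = 2952


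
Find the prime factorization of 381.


381 / 3 = 127
127 / 127 = 1
381 = 3 × 127


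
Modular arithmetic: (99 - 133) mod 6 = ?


99 - 133 = -34
-34 mod 6 = 2


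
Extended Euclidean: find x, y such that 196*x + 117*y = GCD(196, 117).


Tabular extended Euclidean (each row: r = 196*s + 117*t):
r=196, s=1, t=0
r=117, s=0, t=1
q=1: r=79, s=1, t=-1   [196*(1) + 117*(-1) = 79]
q=1: r=38, s=-1, t=2   [196*(-1) + 117*(2) = 38]
q=2: r=3, s=3, t=-5   [196*(3) + 117*(-5) = 3]
q=12: r=2, s=-37, t=62   [196*(-37) + 117*(62) = 2]
q=1: r=1, s=40, t=-67   [196*(40) + 117*(-67) = 1]
q=2: r=0, s=-117, t=196   [196*(-117) + 117*(196) = 0]
GCD = 1; from the row with r=1: x=40, y=-67
Check: 196*(40) + 117*(-67) = 7840 - 7839 = 1

GCD = 1, x = 40, y = -67


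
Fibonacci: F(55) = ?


Sequence: 1, 1, 2, 3, 5, 8, 13, 21, 34, 55, 89, 144, 233, 377, 610, 987, 1597, 2584, 4181, 6765, 10946, 17711, 28657, 46368, 75025, 121393, 196418, 317811, 514229, 832040, 1346269, 2178309, 3524578, 5702887, 9227465, 14930352, 24157817, 39088169, 63245986, 102334155, 165580141, 267914296, 433494437, 701408733, 1134903170, 1836311903, 2971215073, 4807526976, 7778742049, 12586269025, 20365011074, 32951280099, 53316291173, 86267571272, 139583862445
F(55) = 139583862445


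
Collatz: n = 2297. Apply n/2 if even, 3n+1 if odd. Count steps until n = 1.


2297 → 6892 → 3446 → 1723 → 5170 → 2585 → 7756 → 3878 → 1939 → 5818 → 2909 → 8728 → 4364 → 2182 → 1091 → 3274 → 1637 → 4912 → 2456 → 1228 → 614 → 307 → 922 → 461 → 1384 → 692 → 346 → 173 → 520 → 260 → 130 → 65 → 196 → 98 → 49 → 148 → 74 → 37 → 112 → 56 → 28 → 14 → 7 → 22 → 11 → 34 → 17 → 52 → 26 → 13 → 40 → 20 → 10 → 5 → 16 → 8 → 4 → 2 → 1
Total steps = 58

58 steps


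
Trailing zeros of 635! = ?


floor(635/5) = 127
floor(635/25) = 25
floor(635/125) = 5
floor(635/625) = 1
Total = 158

158 trailing zeros


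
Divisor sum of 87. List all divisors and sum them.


Divisors of 87: 1, 3, 29, 87
Sum = 1 + 3 + 29 + 87 = 120

σ(87) = 120


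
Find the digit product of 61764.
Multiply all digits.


6 × 1 × 7 × 6 × 4 = 1008


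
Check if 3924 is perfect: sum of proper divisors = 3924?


Proper divisors of 3924: 1, 2, 3, 4, 6, 9, 12, 18, 36, 109, 218, 327, 436, 654, 981, 1308, 1962
Sum = 1 + 2 + 3 + 4 + 6 + 9 + 12 + 18 + 36 + 109 + 218 + 327 + 436 + 654 + 981 + 1308 + 1962 = 6086

No, 3924 is not perfect (6086 ≠ 3924)


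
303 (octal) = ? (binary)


303 (base 8) = 195 (decimal)
195 (decimal) = 11000011 (base 2)


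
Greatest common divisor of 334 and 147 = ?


334 = 2 * 147 + 40
147 = 3 * 40 + 27
40 = 1 * 27 + 13
27 = 2 * 13 + 1
13 = 13 * 1 + 0
GCD = 1


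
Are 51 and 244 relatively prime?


Euclidean algorithm:
244 = 4 * 51 + 40
51 = 1 * 40 + 11
40 = 3 * 11 + 7
11 = 1 * 7 + 4
7 = 1 * 4 + 3
4 = 1 * 3 + 1
3 = 3 * 1 + 0
GCD(51, 244) = 1

Yes, coprime (GCD = 1)


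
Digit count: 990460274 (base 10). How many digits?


990460274 has 9 digits in base 10
floor(log10(990460274)) + 1 = floor(8.9958) + 1 = 9

9 digits (base 10)


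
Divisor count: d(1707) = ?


1707 = 3^1 × 569^1
d(1707) = (1+1) × (1+1) = 4

4 divisors


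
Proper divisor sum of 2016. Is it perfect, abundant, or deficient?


Proper divisors: 1, 2, 3, 4, 6, 7, 8, 9, 12, 14, 16, 18, 21, 24, 28, 32, 36, 42, 48, 56, 63, 72, 84, 96, 112, 126, 144, 168, 224, 252, 288, 336, 504, 672, 1008
Sum = 1 + 2 + 3 + 4 + 6 + 7 + 8 + 9 + 12 + 14 + 16 + 18 + 21 + 24 + 28 + 32 + 36 + 42 + 48 + 56 + 63 + 72 + 84 + 96 + 112 + 126 + 144 + 168 + 224 + 252 + 288 + 336 + 504 + 672 + 1008 = 4536
4536 > 2016 → abundant

s(2016) = 4536 (abundant)


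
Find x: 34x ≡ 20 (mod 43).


GCD(34, 43) = 1, unique solution
a^(-1) mod 43 = 19
x = 19 * 20 mod 43 = 36

x ≡ 36 (mod 43)


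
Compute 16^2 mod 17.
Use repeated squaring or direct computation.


16^1 mod 17 = 16
16^2 mod 17 = 1


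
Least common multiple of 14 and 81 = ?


GCD(14, 81) = 1
LCM = 14*81/1 = 1134/1 = 1134

LCM = 1134


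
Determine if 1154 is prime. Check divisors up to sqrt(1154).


1154 / 2 = 577 (exact division)
1154 is NOT prime.

No, 1154 is not prime


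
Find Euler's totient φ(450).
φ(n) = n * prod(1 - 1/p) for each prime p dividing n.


450 = 2 × 3^2 × 5^2
Prime factors: 2, 3, 5
φ(450) = 450 × (1-1/2) × (1-1/3) × (1-1/5)
= 450 × 1/2 × 2/3 × 4/5 = 120

φ(450) = 120


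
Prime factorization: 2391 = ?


2391 / 3 = 797
797 / 797 = 1
2391 = 3 × 797


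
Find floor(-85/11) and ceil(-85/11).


-85/11 = -7.7273
floor = -8
ceil = -7

floor = -8, ceil = -7


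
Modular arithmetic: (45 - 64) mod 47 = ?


45 - 64 = -19
-19 mod 47 = 28


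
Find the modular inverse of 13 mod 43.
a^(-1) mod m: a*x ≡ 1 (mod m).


Use the extended Euclidean algorithm on (43, 13); each row r = 43*s + 13*t:
r=43, s=1, t=0
r=13, s=0, t=1
q=3: r=4, s=1, t=-3   [43*(1) + 13*(-3) = 4]
q=3: r=1, s=-3, t=10   [43*(-3) + 13*(10) = 1]
q=4: r=0, s=13, t=-43   [43*(13) + 13*(-43) = 0]
GCD = 1 with t = 10, so 13*(10) ≡ 1 (mod 43)
Inverse = 10 mod 43 = 10
Check: 13 * 10 = 130 ≡ 1 (mod 43)

13^(-1) ≡ 10 (mod 43)


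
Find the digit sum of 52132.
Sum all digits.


5 + 2 + 1 + 3 + 2 = 13


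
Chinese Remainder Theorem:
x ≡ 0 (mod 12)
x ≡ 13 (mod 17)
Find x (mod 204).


M = 12*17 = 204
M1 = M/12 = 17, M2 = M/17 = 12
M1^(-1) mod 12 = 5, M2^(-1) mod 17 = 10
x = 0*17*5 + 13*12*10 = 1560
1560 mod 204 = 132
Check: 132 mod 12 = 0 ✓, 132 mod 17 = 13 ✓

x ≡ 132 (mod 204)
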